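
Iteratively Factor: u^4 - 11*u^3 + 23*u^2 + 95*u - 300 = (u - 4)*(u^3 - 7*u^2 - 5*u + 75) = (u - 5)*(u - 4)*(u^2 - 2*u - 15) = (u - 5)*(u - 4)*(u + 3)*(u - 5)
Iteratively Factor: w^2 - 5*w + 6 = (w - 3)*(w - 2)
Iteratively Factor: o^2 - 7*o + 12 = (o - 4)*(o - 3)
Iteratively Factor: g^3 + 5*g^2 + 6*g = (g + 3)*(g^2 + 2*g) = g*(g + 3)*(g + 2)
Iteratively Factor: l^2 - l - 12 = (l + 3)*(l - 4)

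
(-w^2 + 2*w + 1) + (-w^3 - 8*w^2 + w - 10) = -w^3 - 9*w^2 + 3*w - 9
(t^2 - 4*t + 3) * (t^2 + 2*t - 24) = t^4 - 2*t^3 - 29*t^2 + 102*t - 72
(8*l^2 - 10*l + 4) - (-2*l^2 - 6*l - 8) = 10*l^2 - 4*l + 12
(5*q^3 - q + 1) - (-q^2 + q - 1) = 5*q^3 + q^2 - 2*q + 2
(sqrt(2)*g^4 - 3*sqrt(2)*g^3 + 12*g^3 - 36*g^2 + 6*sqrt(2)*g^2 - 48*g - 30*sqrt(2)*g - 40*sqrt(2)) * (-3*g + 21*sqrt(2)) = -3*sqrt(2)*g^5 + 6*g^4 + 9*sqrt(2)*g^4 - 18*g^3 + 234*sqrt(2)*g^3 - 666*sqrt(2)*g^2 + 396*g^2 - 1260*g - 888*sqrt(2)*g - 1680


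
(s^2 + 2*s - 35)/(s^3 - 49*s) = (s - 5)/(s*(s - 7))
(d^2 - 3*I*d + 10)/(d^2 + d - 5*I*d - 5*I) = (d + 2*I)/(d + 1)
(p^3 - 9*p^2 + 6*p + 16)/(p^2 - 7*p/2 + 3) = 2*(p^2 - 7*p - 8)/(2*p - 3)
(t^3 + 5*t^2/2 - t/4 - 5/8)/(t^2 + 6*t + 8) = (8*t^3 + 20*t^2 - 2*t - 5)/(8*(t^2 + 6*t + 8))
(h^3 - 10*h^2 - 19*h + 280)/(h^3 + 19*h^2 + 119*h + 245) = (h^2 - 15*h + 56)/(h^2 + 14*h + 49)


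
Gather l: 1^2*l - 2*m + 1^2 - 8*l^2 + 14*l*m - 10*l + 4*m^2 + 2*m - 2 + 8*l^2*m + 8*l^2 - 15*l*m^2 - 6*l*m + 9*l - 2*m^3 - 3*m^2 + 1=8*l^2*m + l*(-15*m^2 + 8*m) - 2*m^3 + m^2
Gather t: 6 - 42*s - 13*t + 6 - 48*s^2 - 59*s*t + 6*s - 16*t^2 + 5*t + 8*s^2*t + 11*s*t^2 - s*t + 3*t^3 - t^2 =-48*s^2 - 36*s + 3*t^3 + t^2*(11*s - 17) + t*(8*s^2 - 60*s - 8) + 12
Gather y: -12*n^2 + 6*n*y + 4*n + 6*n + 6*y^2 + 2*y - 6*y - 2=-12*n^2 + 10*n + 6*y^2 + y*(6*n - 4) - 2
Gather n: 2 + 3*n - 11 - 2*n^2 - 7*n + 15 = -2*n^2 - 4*n + 6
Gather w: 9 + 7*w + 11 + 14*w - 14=21*w + 6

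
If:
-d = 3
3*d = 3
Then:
No Solution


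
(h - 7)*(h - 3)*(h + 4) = h^3 - 6*h^2 - 19*h + 84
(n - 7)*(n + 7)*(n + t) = n^3 + n^2*t - 49*n - 49*t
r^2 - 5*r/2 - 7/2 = (r - 7/2)*(r + 1)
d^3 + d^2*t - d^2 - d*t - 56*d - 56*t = (d - 8)*(d + 7)*(d + t)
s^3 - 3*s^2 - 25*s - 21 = (s - 7)*(s + 1)*(s + 3)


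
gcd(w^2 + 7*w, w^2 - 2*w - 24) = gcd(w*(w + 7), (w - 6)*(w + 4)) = 1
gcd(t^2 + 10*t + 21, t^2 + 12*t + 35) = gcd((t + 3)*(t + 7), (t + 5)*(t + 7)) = t + 7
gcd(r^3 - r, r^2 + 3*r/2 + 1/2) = r + 1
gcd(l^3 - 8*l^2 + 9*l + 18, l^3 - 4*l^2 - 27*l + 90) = l^2 - 9*l + 18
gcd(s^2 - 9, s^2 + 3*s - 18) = s - 3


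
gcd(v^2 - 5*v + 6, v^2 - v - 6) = v - 3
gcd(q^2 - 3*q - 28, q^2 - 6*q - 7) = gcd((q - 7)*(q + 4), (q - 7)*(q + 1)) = q - 7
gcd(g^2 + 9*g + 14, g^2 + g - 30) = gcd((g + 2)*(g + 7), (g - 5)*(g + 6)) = 1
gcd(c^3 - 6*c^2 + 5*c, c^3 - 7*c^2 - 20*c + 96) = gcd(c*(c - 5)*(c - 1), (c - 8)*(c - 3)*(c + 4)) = 1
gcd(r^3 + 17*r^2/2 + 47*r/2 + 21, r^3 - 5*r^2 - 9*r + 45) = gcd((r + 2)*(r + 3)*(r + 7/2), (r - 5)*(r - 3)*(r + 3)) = r + 3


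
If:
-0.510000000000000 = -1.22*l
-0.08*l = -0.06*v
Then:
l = 0.42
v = 0.56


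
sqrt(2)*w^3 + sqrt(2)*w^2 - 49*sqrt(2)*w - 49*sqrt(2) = (w - 7)*(w + 7)*(sqrt(2)*w + sqrt(2))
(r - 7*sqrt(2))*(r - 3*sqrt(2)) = r^2 - 10*sqrt(2)*r + 42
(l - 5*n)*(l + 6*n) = l^2 + l*n - 30*n^2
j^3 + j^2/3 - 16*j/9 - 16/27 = (j - 4/3)*(j + 1/3)*(j + 4/3)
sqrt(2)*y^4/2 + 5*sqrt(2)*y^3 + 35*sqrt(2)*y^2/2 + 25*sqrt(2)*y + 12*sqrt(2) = (y + 2)*(y + 3)*(y + 4)*(sqrt(2)*y/2 + sqrt(2)/2)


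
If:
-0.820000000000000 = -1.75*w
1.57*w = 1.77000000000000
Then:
No Solution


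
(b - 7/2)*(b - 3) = b^2 - 13*b/2 + 21/2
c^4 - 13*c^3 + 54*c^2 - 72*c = c*(c - 6)*(c - 4)*(c - 3)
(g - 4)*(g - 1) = g^2 - 5*g + 4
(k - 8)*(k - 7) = k^2 - 15*k + 56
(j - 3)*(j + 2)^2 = j^3 + j^2 - 8*j - 12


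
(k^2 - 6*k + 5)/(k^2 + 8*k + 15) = (k^2 - 6*k + 5)/(k^2 + 8*k + 15)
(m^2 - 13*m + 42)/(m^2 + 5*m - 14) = (m^2 - 13*m + 42)/(m^2 + 5*m - 14)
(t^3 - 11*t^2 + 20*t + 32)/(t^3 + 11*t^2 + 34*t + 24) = (t^2 - 12*t + 32)/(t^2 + 10*t + 24)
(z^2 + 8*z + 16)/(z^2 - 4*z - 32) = (z + 4)/(z - 8)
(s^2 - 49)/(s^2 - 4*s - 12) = (49 - s^2)/(-s^2 + 4*s + 12)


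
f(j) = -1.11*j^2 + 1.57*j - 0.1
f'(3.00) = -5.09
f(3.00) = -5.38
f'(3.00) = -5.09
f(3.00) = -5.38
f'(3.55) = -6.31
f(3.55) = -8.52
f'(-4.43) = 11.40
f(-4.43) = -28.84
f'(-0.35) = 2.35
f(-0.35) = -0.79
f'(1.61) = -2.00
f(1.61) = -0.45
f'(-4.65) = 11.89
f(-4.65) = -31.40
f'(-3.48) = 9.30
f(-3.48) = -19.01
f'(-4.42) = 11.38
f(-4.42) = -28.72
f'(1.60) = -1.98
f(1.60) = -0.43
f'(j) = 1.57 - 2.22*j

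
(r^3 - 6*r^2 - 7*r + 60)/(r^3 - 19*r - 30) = (r - 4)/(r + 2)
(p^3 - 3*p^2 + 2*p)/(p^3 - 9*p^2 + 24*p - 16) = p*(p - 2)/(p^2 - 8*p + 16)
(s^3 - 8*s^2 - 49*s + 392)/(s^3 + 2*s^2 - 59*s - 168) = (s - 7)/(s + 3)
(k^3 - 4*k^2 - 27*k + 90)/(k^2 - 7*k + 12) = (k^2 - k - 30)/(k - 4)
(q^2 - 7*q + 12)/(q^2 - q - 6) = (q - 4)/(q + 2)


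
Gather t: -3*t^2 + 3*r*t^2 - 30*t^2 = t^2*(3*r - 33)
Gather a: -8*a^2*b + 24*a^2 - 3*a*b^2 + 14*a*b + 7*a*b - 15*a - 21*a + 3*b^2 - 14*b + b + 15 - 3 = a^2*(24 - 8*b) + a*(-3*b^2 + 21*b - 36) + 3*b^2 - 13*b + 12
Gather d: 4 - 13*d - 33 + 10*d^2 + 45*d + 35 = 10*d^2 + 32*d + 6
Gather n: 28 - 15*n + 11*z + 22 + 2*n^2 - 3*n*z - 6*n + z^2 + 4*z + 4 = 2*n^2 + n*(-3*z - 21) + z^2 + 15*z + 54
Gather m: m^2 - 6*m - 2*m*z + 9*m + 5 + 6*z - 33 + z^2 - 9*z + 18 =m^2 + m*(3 - 2*z) + z^2 - 3*z - 10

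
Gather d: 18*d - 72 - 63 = 18*d - 135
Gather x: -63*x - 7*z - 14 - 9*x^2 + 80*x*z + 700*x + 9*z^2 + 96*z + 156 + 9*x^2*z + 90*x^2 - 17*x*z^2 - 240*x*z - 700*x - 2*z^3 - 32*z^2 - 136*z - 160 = x^2*(9*z + 81) + x*(-17*z^2 - 160*z - 63) - 2*z^3 - 23*z^2 - 47*z - 18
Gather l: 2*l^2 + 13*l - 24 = 2*l^2 + 13*l - 24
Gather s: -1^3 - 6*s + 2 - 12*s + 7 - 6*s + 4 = 12 - 24*s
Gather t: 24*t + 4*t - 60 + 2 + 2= 28*t - 56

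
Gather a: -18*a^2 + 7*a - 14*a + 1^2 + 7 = -18*a^2 - 7*a + 8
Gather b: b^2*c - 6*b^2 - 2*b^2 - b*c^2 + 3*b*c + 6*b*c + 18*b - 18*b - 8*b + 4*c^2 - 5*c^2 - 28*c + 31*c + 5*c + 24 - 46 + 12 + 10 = b^2*(c - 8) + b*(-c^2 + 9*c - 8) - c^2 + 8*c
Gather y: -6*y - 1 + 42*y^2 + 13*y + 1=42*y^2 + 7*y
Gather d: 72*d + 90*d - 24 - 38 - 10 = 162*d - 72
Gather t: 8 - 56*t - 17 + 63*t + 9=7*t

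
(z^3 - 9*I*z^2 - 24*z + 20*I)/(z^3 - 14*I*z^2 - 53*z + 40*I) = (z^2 - 4*I*z - 4)/(z^2 - 9*I*z - 8)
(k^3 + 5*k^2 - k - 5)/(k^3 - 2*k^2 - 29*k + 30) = (k + 1)/(k - 6)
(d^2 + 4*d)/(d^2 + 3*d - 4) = d/(d - 1)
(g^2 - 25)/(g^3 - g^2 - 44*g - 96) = (25 - g^2)/(-g^3 + g^2 + 44*g + 96)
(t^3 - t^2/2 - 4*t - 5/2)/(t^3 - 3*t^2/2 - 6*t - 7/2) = (2*t - 5)/(2*t - 7)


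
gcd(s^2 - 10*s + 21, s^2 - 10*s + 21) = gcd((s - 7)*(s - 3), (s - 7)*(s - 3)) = s^2 - 10*s + 21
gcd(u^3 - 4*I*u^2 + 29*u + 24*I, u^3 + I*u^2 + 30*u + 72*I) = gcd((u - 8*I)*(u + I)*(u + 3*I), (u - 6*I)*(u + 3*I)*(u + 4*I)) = u + 3*I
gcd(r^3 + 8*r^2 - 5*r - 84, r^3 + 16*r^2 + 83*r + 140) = r^2 + 11*r + 28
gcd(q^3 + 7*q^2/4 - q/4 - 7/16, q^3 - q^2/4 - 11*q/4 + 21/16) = q^2 + 5*q/4 - 7/8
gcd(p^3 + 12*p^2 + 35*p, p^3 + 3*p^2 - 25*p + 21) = p + 7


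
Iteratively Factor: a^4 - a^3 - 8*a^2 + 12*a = (a - 2)*(a^3 + a^2 - 6*a) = (a - 2)*(a + 3)*(a^2 - 2*a) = (a - 2)^2*(a + 3)*(a)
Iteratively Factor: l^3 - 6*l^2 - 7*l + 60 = (l + 3)*(l^2 - 9*l + 20) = (l - 4)*(l + 3)*(l - 5)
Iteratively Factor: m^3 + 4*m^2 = (m + 4)*(m^2) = m*(m + 4)*(m)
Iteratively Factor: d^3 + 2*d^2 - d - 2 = (d + 1)*(d^2 + d - 2) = (d + 1)*(d + 2)*(d - 1)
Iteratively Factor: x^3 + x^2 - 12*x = (x + 4)*(x^2 - 3*x) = x*(x + 4)*(x - 3)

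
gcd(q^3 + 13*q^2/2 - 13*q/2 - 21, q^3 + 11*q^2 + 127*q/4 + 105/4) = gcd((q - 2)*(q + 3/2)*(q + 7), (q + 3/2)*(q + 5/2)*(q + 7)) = q^2 + 17*q/2 + 21/2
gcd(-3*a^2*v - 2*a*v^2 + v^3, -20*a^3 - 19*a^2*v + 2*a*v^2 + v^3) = a + v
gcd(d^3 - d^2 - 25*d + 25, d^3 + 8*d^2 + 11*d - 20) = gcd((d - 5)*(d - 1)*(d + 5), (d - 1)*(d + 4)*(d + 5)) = d^2 + 4*d - 5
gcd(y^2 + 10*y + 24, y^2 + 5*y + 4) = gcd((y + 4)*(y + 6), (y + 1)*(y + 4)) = y + 4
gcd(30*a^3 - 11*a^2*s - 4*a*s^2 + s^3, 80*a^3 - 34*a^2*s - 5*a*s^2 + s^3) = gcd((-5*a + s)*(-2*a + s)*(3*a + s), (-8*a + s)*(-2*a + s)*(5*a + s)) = -2*a + s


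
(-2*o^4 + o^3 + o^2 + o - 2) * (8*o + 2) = -16*o^5 + 4*o^4 + 10*o^3 + 10*o^2 - 14*o - 4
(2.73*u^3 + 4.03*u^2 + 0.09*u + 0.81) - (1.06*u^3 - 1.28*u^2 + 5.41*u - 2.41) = 1.67*u^3 + 5.31*u^2 - 5.32*u + 3.22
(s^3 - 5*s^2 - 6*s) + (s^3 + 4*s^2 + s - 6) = 2*s^3 - s^2 - 5*s - 6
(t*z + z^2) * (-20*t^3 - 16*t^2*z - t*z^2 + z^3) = -20*t^4*z - 36*t^3*z^2 - 17*t^2*z^3 + z^5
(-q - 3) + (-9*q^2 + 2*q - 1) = -9*q^2 + q - 4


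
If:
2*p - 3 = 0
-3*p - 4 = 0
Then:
No Solution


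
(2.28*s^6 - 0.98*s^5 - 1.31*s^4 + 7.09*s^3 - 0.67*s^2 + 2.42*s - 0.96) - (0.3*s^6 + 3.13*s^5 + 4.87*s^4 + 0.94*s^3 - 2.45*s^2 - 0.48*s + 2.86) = 1.98*s^6 - 4.11*s^5 - 6.18*s^4 + 6.15*s^3 + 1.78*s^2 + 2.9*s - 3.82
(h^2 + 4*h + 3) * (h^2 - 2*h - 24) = h^4 + 2*h^3 - 29*h^2 - 102*h - 72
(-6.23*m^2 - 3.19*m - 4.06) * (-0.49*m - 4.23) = 3.0527*m^3 + 27.916*m^2 + 15.4831*m + 17.1738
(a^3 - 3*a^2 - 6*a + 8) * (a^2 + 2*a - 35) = a^5 - a^4 - 47*a^3 + 101*a^2 + 226*a - 280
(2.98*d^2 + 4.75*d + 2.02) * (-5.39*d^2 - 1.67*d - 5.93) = -16.0622*d^4 - 30.5791*d^3 - 36.4917*d^2 - 31.5409*d - 11.9786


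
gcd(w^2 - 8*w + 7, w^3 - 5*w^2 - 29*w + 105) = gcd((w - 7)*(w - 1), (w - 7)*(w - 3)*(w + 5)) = w - 7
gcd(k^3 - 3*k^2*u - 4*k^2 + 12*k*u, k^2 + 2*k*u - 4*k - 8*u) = k - 4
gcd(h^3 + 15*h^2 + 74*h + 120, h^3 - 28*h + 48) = h + 6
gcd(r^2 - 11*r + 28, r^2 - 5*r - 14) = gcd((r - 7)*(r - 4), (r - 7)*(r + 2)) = r - 7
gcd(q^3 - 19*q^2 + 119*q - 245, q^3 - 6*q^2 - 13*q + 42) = q - 7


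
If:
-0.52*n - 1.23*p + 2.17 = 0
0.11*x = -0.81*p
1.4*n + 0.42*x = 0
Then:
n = 2.02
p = 0.91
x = -6.72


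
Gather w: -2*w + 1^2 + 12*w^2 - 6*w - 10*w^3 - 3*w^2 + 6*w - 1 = -10*w^3 + 9*w^2 - 2*w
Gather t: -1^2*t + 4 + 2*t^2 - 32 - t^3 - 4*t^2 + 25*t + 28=-t^3 - 2*t^2 + 24*t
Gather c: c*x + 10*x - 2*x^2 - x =c*x - 2*x^2 + 9*x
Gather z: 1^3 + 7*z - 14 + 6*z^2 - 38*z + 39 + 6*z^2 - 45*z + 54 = 12*z^2 - 76*z + 80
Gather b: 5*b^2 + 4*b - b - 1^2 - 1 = 5*b^2 + 3*b - 2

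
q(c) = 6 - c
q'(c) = -1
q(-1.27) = 7.27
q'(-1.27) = -1.00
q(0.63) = 5.37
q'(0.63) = -1.00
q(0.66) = 5.34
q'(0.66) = -1.00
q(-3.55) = 9.55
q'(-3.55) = -1.00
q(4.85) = 1.15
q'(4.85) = -1.00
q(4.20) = 1.80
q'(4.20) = -1.00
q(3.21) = 2.79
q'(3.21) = -1.00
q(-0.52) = 6.52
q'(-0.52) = -1.00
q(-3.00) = 9.00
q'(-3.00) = -1.00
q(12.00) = -6.00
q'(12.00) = -1.00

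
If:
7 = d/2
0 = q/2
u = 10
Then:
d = 14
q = 0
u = 10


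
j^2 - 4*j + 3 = (j - 3)*(j - 1)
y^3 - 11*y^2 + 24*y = y*(y - 8)*(y - 3)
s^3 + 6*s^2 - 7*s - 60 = (s - 3)*(s + 4)*(s + 5)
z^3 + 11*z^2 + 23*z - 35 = (z - 1)*(z + 5)*(z + 7)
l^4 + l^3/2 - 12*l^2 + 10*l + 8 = (l - 2)^2*(l + 1/2)*(l + 4)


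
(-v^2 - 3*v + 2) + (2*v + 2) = -v^2 - v + 4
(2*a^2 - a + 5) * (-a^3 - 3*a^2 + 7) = -2*a^5 - 5*a^4 - 2*a^3 - a^2 - 7*a + 35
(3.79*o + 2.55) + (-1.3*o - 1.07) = 2.49*o + 1.48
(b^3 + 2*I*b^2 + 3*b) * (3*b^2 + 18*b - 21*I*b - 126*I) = 3*b^5 + 18*b^4 - 15*I*b^4 + 51*b^3 - 90*I*b^3 + 306*b^2 - 63*I*b^2 - 378*I*b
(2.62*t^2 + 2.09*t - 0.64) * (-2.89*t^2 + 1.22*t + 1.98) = -7.5718*t^4 - 2.8437*t^3 + 9.587*t^2 + 3.3574*t - 1.2672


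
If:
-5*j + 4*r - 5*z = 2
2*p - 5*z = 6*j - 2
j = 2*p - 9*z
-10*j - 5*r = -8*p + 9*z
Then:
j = 206/219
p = 769/219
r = 184/73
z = 148/219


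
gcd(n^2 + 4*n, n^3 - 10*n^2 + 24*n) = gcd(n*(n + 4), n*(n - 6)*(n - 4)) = n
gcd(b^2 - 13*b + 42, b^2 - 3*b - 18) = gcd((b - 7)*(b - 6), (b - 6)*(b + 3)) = b - 6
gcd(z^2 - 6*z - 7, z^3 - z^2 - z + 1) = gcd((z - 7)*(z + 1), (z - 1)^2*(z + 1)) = z + 1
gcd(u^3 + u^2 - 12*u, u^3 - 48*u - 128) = u + 4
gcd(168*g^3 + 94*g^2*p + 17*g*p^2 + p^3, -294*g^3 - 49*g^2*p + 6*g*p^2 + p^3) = 42*g^2 + 13*g*p + p^2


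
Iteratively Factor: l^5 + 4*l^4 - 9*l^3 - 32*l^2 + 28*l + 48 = (l + 3)*(l^4 + l^3 - 12*l^2 + 4*l + 16) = (l + 1)*(l + 3)*(l^3 - 12*l + 16) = (l - 2)*(l + 1)*(l + 3)*(l^2 + 2*l - 8) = (l - 2)*(l + 1)*(l + 3)*(l + 4)*(l - 2)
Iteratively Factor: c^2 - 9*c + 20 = (c - 4)*(c - 5)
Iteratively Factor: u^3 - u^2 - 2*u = (u + 1)*(u^2 - 2*u) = (u - 2)*(u + 1)*(u)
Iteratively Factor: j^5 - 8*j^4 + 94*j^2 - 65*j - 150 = (j - 5)*(j^4 - 3*j^3 - 15*j^2 + 19*j + 30) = (j - 5)*(j + 3)*(j^3 - 6*j^2 + 3*j + 10) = (j - 5)*(j - 2)*(j + 3)*(j^2 - 4*j - 5) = (j - 5)^2*(j - 2)*(j + 3)*(j + 1)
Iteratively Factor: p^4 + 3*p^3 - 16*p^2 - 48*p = (p - 4)*(p^3 + 7*p^2 + 12*p) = p*(p - 4)*(p^2 + 7*p + 12) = p*(p - 4)*(p + 4)*(p + 3)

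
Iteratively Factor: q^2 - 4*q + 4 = (q - 2)*(q - 2)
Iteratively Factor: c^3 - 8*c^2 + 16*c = (c)*(c^2 - 8*c + 16) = c*(c - 4)*(c - 4)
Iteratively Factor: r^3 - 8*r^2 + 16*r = (r - 4)*(r^2 - 4*r) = (r - 4)^2*(r)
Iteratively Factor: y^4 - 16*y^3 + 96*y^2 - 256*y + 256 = (y - 4)*(y^3 - 12*y^2 + 48*y - 64) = (y - 4)^2*(y^2 - 8*y + 16) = (y - 4)^3*(y - 4)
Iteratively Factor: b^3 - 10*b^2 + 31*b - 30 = (b - 3)*(b^2 - 7*b + 10) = (b - 3)*(b - 2)*(b - 5)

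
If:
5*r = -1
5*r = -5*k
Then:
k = 1/5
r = -1/5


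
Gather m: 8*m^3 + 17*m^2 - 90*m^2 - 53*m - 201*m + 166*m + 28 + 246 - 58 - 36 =8*m^3 - 73*m^2 - 88*m + 180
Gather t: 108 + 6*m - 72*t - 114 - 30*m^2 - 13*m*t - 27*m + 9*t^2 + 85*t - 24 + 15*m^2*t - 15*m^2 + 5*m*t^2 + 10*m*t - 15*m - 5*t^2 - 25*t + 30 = -45*m^2 - 36*m + t^2*(5*m + 4) + t*(15*m^2 - 3*m - 12)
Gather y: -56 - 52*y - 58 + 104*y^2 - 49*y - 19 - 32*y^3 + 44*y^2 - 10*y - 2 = -32*y^3 + 148*y^2 - 111*y - 135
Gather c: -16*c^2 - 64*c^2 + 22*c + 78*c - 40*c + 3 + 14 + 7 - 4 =-80*c^2 + 60*c + 20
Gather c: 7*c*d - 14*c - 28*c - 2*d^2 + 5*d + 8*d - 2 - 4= c*(7*d - 42) - 2*d^2 + 13*d - 6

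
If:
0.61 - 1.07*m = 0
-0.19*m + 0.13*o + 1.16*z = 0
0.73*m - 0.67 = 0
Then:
No Solution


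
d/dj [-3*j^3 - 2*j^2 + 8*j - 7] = -9*j^2 - 4*j + 8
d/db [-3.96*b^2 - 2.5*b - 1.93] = -7.92*b - 2.5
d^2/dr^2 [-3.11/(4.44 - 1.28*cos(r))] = (5.095424*sin(r)^2 - 17.674752*cos(r) + 5.095424)/(1.28*cos(r) - 4.44)^3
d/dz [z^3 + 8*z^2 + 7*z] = 3*z^2 + 16*z + 7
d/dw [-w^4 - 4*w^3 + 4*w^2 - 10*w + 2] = -4*w^3 - 12*w^2 + 8*w - 10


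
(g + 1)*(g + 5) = g^2 + 6*g + 5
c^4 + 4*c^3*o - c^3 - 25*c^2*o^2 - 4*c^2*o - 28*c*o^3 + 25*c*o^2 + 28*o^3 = (c - 1)*(c - 4*o)*(c + o)*(c + 7*o)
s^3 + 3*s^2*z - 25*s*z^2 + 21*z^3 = (s - 3*z)*(s - z)*(s + 7*z)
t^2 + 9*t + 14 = (t + 2)*(t + 7)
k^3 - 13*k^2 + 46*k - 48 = (k - 8)*(k - 3)*(k - 2)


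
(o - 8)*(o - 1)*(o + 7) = o^3 - 2*o^2 - 55*o + 56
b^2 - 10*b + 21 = (b - 7)*(b - 3)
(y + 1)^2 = y^2 + 2*y + 1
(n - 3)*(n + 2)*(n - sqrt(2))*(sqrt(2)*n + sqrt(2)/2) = sqrt(2)*n^4 - 2*n^3 - sqrt(2)*n^3/2 - 13*sqrt(2)*n^2/2 + n^2 - 3*sqrt(2)*n + 13*n + 6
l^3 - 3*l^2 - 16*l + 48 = (l - 4)*(l - 3)*(l + 4)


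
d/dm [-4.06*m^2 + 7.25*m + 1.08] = 7.25 - 8.12*m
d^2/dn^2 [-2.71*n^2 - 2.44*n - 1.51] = -5.42000000000000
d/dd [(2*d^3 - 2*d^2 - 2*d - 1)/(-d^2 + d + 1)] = (-2*d^4 + 4*d^3 + 2*d^2 - 6*d - 1)/(d^4 - 2*d^3 - d^2 + 2*d + 1)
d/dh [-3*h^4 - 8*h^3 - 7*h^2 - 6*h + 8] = -12*h^3 - 24*h^2 - 14*h - 6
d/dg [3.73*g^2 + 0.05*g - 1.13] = 7.46*g + 0.05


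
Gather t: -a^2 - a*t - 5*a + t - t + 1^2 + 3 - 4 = -a^2 - a*t - 5*a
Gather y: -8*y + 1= 1 - 8*y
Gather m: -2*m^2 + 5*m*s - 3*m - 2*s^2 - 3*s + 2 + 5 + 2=-2*m^2 + m*(5*s - 3) - 2*s^2 - 3*s + 9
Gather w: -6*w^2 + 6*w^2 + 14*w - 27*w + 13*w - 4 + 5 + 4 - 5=0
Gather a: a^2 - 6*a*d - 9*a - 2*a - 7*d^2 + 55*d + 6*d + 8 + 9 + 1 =a^2 + a*(-6*d - 11) - 7*d^2 + 61*d + 18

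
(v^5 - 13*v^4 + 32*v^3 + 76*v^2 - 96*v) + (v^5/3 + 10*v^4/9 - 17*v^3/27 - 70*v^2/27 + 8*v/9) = 4*v^5/3 - 107*v^4/9 + 847*v^3/27 + 1982*v^2/27 - 856*v/9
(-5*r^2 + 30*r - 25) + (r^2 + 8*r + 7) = -4*r^2 + 38*r - 18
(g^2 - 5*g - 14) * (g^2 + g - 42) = g^4 - 4*g^3 - 61*g^2 + 196*g + 588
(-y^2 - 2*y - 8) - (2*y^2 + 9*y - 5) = -3*y^2 - 11*y - 3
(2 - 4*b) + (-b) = 2 - 5*b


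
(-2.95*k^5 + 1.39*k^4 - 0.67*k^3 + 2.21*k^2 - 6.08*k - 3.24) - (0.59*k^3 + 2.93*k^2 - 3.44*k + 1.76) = -2.95*k^5 + 1.39*k^4 - 1.26*k^3 - 0.72*k^2 - 2.64*k - 5.0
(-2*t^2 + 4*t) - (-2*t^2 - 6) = 4*t + 6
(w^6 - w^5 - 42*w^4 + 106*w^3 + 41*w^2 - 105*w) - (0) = w^6 - w^5 - 42*w^4 + 106*w^3 + 41*w^2 - 105*w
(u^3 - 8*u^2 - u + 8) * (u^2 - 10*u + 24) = u^5 - 18*u^4 + 103*u^3 - 174*u^2 - 104*u + 192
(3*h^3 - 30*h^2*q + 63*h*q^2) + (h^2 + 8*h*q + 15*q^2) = 3*h^3 - 30*h^2*q + h^2 + 63*h*q^2 + 8*h*q + 15*q^2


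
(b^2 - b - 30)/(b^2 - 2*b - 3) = (-b^2 + b + 30)/(-b^2 + 2*b + 3)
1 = 1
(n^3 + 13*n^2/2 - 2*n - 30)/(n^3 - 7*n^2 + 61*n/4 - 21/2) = 2*(2*n^2 + 17*n + 30)/(4*n^2 - 20*n + 21)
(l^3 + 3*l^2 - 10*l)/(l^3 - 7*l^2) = (l^2 + 3*l - 10)/(l*(l - 7))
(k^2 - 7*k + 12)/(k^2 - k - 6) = (k - 4)/(k + 2)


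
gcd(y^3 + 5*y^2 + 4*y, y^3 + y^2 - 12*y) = y^2 + 4*y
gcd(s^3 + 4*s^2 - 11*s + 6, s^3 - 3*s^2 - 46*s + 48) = s^2 + 5*s - 6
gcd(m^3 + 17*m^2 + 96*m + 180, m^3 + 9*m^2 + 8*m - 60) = m^2 + 11*m + 30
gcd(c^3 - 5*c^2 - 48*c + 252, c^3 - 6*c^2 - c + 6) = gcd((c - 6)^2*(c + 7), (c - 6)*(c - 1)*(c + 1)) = c - 6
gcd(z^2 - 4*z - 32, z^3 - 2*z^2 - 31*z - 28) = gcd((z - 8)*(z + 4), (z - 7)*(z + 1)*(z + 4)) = z + 4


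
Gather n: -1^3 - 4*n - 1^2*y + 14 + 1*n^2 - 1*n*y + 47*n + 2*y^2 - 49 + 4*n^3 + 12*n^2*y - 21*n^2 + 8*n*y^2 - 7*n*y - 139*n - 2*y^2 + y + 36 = 4*n^3 + n^2*(12*y - 20) + n*(8*y^2 - 8*y - 96)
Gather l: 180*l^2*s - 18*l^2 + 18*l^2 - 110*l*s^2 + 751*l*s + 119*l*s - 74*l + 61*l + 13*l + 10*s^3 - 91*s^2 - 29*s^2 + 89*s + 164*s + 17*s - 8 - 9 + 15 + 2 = 180*l^2*s + l*(-110*s^2 + 870*s) + 10*s^3 - 120*s^2 + 270*s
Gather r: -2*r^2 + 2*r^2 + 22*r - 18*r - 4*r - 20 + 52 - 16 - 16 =0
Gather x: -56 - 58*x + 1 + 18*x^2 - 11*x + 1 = 18*x^2 - 69*x - 54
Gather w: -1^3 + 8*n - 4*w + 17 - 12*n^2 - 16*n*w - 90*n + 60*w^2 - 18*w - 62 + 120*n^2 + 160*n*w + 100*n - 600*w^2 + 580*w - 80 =108*n^2 + 18*n - 540*w^2 + w*(144*n + 558) - 126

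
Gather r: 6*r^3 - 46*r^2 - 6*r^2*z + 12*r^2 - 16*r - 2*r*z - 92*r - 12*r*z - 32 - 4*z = 6*r^3 + r^2*(-6*z - 34) + r*(-14*z - 108) - 4*z - 32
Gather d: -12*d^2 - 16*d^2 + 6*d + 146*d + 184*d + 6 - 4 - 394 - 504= -28*d^2 + 336*d - 896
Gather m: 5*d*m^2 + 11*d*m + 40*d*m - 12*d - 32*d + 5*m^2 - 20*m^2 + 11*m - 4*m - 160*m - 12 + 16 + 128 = -44*d + m^2*(5*d - 15) + m*(51*d - 153) + 132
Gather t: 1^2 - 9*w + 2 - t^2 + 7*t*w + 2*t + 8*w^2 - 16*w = -t^2 + t*(7*w + 2) + 8*w^2 - 25*w + 3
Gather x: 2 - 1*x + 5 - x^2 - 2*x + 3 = -x^2 - 3*x + 10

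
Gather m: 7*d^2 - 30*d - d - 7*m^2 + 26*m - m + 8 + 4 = 7*d^2 - 31*d - 7*m^2 + 25*m + 12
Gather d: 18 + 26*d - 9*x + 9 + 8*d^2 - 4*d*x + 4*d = 8*d^2 + d*(30 - 4*x) - 9*x + 27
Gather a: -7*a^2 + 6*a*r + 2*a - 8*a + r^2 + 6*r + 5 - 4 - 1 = -7*a^2 + a*(6*r - 6) + r^2 + 6*r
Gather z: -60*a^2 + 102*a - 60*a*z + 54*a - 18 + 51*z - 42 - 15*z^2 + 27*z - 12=-60*a^2 + 156*a - 15*z^2 + z*(78 - 60*a) - 72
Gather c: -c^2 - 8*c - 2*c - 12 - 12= -c^2 - 10*c - 24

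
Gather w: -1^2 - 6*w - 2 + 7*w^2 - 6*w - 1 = 7*w^2 - 12*w - 4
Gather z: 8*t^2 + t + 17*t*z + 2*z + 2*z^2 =8*t^2 + t + 2*z^2 + z*(17*t + 2)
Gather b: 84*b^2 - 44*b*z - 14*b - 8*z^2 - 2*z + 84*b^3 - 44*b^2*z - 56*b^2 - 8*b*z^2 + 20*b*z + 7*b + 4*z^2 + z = 84*b^3 + b^2*(28 - 44*z) + b*(-8*z^2 - 24*z - 7) - 4*z^2 - z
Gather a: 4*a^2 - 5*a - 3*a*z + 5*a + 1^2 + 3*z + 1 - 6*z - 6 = 4*a^2 - 3*a*z - 3*z - 4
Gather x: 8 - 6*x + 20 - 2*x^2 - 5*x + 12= -2*x^2 - 11*x + 40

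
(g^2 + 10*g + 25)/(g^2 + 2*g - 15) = (g + 5)/(g - 3)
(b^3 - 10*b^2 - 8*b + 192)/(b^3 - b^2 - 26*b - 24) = (b - 8)/(b + 1)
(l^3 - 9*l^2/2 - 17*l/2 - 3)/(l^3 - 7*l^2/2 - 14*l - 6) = (l + 1)/(l + 2)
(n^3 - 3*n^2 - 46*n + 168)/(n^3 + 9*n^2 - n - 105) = (n^2 - 10*n + 24)/(n^2 + 2*n - 15)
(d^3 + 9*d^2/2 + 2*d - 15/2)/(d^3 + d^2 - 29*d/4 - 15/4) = 2*(2*d^2 + 3*d - 5)/(4*d^2 - 8*d - 5)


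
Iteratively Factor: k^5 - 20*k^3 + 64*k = (k + 4)*(k^4 - 4*k^3 - 4*k^2 + 16*k) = (k - 4)*(k + 4)*(k^3 - 4*k) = (k - 4)*(k + 2)*(k + 4)*(k^2 - 2*k) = k*(k - 4)*(k + 2)*(k + 4)*(k - 2)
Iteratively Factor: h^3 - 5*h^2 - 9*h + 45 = (h + 3)*(h^2 - 8*h + 15) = (h - 5)*(h + 3)*(h - 3)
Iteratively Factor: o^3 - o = (o + 1)*(o^2 - o) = (o - 1)*(o + 1)*(o)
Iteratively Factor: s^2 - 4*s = (s)*(s - 4)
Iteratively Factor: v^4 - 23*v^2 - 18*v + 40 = (v - 1)*(v^3 + v^2 - 22*v - 40) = (v - 1)*(v + 2)*(v^2 - v - 20) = (v - 1)*(v + 2)*(v + 4)*(v - 5)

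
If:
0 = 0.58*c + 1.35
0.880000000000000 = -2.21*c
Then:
No Solution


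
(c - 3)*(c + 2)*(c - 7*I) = c^3 - c^2 - 7*I*c^2 - 6*c + 7*I*c + 42*I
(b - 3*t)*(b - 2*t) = b^2 - 5*b*t + 6*t^2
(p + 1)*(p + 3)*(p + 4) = p^3 + 8*p^2 + 19*p + 12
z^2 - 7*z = z*(z - 7)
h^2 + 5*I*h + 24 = (h - 3*I)*(h + 8*I)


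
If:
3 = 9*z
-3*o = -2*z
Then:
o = 2/9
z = 1/3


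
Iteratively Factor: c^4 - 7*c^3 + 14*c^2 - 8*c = (c - 1)*(c^3 - 6*c^2 + 8*c) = (c - 4)*(c - 1)*(c^2 - 2*c) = (c - 4)*(c - 2)*(c - 1)*(c)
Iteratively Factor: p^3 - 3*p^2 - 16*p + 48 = (p - 3)*(p^2 - 16) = (p - 3)*(p + 4)*(p - 4)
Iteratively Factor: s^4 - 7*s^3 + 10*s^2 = (s - 5)*(s^3 - 2*s^2) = s*(s - 5)*(s^2 - 2*s) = s^2*(s - 5)*(s - 2)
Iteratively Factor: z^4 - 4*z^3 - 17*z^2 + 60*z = (z - 5)*(z^3 + z^2 - 12*z) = (z - 5)*(z + 4)*(z^2 - 3*z) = (z - 5)*(z - 3)*(z + 4)*(z)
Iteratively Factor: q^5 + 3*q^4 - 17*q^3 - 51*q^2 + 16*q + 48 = (q - 1)*(q^4 + 4*q^3 - 13*q^2 - 64*q - 48) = (q - 1)*(q + 3)*(q^3 + q^2 - 16*q - 16) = (q - 1)*(q + 1)*(q + 3)*(q^2 - 16) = (q - 4)*(q - 1)*(q + 1)*(q + 3)*(q + 4)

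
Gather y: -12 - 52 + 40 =-24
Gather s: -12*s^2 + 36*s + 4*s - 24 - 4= -12*s^2 + 40*s - 28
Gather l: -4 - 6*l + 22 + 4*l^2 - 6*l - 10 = 4*l^2 - 12*l + 8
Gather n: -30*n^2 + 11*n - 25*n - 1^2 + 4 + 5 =-30*n^2 - 14*n + 8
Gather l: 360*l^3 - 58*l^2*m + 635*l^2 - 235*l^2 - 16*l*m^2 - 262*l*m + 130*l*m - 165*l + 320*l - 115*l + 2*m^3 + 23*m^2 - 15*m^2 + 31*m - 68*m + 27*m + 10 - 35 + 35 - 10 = 360*l^3 + l^2*(400 - 58*m) + l*(-16*m^2 - 132*m + 40) + 2*m^3 + 8*m^2 - 10*m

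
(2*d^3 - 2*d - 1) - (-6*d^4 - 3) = 6*d^4 + 2*d^3 - 2*d + 2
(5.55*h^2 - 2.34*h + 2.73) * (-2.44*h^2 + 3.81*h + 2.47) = -13.542*h^4 + 26.8551*h^3 - 1.8681*h^2 + 4.6215*h + 6.7431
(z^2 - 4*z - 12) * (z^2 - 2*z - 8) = z^4 - 6*z^3 - 12*z^2 + 56*z + 96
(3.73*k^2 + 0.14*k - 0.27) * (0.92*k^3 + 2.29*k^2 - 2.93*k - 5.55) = 3.4316*k^5 + 8.6705*k^4 - 10.8567*k^3 - 21.73*k^2 + 0.0141000000000001*k + 1.4985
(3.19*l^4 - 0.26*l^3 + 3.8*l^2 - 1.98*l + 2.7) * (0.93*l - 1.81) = 2.9667*l^5 - 6.0157*l^4 + 4.0046*l^3 - 8.7194*l^2 + 6.0948*l - 4.887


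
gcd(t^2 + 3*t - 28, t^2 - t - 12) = t - 4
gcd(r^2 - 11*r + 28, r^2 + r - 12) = 1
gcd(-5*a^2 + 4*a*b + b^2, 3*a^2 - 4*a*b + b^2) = a - b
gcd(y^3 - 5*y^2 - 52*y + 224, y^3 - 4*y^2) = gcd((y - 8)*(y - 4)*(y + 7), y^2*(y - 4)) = y - 4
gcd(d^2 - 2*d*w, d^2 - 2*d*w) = -d^2 + 2*d*w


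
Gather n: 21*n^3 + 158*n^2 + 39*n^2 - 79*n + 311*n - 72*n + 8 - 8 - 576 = 21*n^3 + 197*n^2 + 160*n - 576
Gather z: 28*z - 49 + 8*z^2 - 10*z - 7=8*z^2 + 18*z - 56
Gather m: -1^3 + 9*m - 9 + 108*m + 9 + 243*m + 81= 360*m + 80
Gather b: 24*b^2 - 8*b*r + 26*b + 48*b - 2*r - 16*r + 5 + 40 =24*b^2 + b*(74 - 8*r) - 18*r + 45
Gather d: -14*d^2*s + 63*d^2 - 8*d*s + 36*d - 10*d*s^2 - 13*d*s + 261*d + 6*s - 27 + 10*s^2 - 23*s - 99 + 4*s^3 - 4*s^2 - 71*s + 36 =d^2*(63 - 14*s) + d*(-10*s^2 - 21*s + 297) + 4*s^3 + 6*s^2 - 88*s - 90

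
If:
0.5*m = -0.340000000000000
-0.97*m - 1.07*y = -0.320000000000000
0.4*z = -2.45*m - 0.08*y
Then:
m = -0.68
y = 0.92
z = 3.98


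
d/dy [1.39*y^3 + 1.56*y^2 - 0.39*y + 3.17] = 4.17*y^2 + 3.12*y - 0.39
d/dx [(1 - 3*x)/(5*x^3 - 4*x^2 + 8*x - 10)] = (30*x^3 - 27*x^2 + 8*x + 22)/(25*x^6 - 40*x^5 + 96*x^4 - 164*x^3 + 144*x^2 - 160*x + 100)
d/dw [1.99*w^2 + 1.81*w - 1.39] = 3.98*w + 1.81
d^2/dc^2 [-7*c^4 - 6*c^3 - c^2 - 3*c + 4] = -84*c^2 - 36*c - 2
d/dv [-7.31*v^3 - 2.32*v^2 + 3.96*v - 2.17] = -21.93*v^2 - 4.64*v + 3.96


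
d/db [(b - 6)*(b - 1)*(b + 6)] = 3*b^2 - 2*b - 36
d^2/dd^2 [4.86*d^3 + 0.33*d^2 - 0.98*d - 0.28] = 29.16*d + 0.66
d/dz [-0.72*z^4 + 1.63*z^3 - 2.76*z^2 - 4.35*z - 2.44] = -2.88*z^3 + 4.89*z^2 - 5.52*z - 4.35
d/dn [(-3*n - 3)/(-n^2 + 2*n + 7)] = 3*(n^2 - 2*n - 2*(n - 1)*(n + 1) - 7)/(-n^2 + 2*n + 7)^2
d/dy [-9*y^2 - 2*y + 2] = -18*y - 2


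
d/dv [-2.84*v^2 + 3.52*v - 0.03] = 3.52 - 5.68*v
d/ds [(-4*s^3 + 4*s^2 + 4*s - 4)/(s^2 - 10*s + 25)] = 4*(-s^3 + 15*s^2 - 11*s - 3)/(s^3 - 15*s^2 + 75*s - 125)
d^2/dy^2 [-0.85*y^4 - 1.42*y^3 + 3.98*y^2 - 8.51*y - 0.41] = -10.2*y^2 - 8.52*y + 7.96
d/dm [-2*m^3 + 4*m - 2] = 4 - 6*m^2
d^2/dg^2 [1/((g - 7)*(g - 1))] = 2*((g - 7)^2 + (g - 7)*(g - 1) + (g - 1)^2)/((g - 7)^3*(g - 1)^3)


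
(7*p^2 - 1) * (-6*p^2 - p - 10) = -42*p^4 - 7*p^3 - 64*p^2 + p + 10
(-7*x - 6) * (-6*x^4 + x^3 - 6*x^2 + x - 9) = 42*x^5 + 29*x^4 + 36*x^3 + 29*x^2 + 57*x + 54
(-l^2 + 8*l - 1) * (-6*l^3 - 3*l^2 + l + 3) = 6*l^5 - 45*l^4 - 19*l^3 + 8*l^2 + 23*l - 3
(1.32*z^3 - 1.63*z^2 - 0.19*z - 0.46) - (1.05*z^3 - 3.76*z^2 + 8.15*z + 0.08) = 0.27*z^3 + 2.13*z^2 - 8.34*z - 0.54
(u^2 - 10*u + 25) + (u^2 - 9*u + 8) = 2*u^2 - 19*u + 33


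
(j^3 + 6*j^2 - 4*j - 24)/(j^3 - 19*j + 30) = (j^2 + 8*j + 12)/(j^2 + 2*j - 15)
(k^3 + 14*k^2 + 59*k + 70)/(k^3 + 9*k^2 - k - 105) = (k + 2)/(k - 3)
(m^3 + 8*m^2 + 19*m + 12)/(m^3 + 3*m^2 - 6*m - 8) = (m + 3)/(m - 2)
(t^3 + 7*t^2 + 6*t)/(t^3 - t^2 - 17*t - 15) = t*(t + 6)/(t^2 - 2*t - 15)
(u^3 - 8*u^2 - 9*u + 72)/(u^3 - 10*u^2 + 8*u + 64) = (u^2 - 9)/(u^2 - 2*u - 8)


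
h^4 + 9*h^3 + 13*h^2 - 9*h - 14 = (h - 1)*(h + 1)*(h + 2)*(h + 7)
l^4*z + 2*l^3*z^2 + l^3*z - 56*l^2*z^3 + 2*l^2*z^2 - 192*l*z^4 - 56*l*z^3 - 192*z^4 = (l - 8*z)*(l + 4*z)*(l + 6*z)*(l*z + z)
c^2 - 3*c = c*(c - 3)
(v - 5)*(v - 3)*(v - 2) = v^3 - 10*v^2 + 31*v - 30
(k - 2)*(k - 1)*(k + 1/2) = k^3 - 5*k^2/2 + k/2 + 1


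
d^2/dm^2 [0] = 0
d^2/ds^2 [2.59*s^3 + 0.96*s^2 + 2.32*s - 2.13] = 15.54*s + 1.92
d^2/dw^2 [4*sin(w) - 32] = -4*sin(w)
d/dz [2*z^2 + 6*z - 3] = 4*z + 6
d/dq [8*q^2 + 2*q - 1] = 16*q + 2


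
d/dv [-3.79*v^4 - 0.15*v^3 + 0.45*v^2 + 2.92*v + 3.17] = -15.16*v^3 - 0.45*v^2 + 0.9*v + 2.92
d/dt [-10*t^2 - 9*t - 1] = -20*t - 9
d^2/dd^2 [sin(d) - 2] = -sin(d)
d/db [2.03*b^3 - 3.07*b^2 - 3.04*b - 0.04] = 6.09*b^2 - 6.14*b - 3.04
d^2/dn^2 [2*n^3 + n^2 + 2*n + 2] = 12*n + 2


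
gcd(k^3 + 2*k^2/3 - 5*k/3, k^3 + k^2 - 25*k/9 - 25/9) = k + 5/3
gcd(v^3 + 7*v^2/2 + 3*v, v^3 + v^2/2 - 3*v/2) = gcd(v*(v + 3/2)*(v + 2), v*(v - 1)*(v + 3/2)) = v^2 + 3*v/2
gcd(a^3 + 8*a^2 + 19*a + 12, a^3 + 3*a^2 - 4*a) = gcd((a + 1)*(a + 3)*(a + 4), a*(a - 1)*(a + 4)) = a + 4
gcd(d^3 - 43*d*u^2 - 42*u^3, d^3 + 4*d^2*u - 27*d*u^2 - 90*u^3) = d + 6*u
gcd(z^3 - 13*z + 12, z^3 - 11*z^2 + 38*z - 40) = 1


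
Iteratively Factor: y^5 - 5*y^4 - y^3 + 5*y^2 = (y)*(y^4 - 5*y^3 - y^2 + 5*y) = y*(y + 1)*(y^3 - 6*y^2 + 5*y) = y^2*(y + 1)*(y^2 - 6*y + 5) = y^2*(y - 5)*(y + 1)*(y - 1)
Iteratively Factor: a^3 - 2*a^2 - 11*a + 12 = (a + 3)*(a^2 - 5*a + 4) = (a - 1)*(a + 3)*(a - 4)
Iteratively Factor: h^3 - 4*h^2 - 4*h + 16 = (h + 2)*(h^2 - 6*h + 8) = (h - 4)*(h + 2)*(h - 2)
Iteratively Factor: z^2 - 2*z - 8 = (z - 4)*(z + 2)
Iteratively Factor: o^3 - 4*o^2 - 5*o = (o + 1)*(o^2 - 5*o) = o*(o + 1)*(o - 5)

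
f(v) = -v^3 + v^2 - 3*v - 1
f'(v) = -3*v^2 + 2*v - 3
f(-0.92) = 3.39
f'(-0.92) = -7.38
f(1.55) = -6.97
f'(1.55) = -7.11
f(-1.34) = 7.22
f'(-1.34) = -11.07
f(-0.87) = 3.03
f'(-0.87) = -7.01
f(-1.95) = 16.07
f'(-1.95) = -18.31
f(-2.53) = 29.19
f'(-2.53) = -27.26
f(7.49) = -387.56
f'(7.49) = -156.32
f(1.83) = -9.27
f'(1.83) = -9.39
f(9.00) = -676.00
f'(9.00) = -228.00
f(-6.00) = 269.00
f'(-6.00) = -123.00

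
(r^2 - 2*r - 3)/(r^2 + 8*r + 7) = (r - 3)/(r + 7)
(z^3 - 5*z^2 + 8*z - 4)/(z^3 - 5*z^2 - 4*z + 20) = (z^2 - 3*z + 2)/(z^2 - 3*z - 10)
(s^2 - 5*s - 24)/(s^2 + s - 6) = (s - 8)/(s - 2)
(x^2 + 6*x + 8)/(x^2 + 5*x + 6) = (x + 4)/(x + 3)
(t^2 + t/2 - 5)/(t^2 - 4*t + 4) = (t + 5/2)/(t - 2)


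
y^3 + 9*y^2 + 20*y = y*(y + 4)*(y + 5)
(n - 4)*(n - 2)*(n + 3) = n^3 - 3*n^2 - 10*n + 24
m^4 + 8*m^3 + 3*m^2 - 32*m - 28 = (m - 2)*(m + 1)*(m + 2)*(m + 7)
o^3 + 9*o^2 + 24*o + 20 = (o + 2)^2*(o + 5)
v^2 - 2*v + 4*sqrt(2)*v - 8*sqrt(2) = (v - 2)*(v + 4*sqrt(2))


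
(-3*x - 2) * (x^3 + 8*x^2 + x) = -3*x^4 - 26*x^3 - 19*x^2 - 2*x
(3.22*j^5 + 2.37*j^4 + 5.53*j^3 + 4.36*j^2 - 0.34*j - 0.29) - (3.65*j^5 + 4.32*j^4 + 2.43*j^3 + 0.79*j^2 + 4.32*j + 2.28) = -0.43*j^5 - 1.95*j^4 + 3.1*j^3 + 3.57*j^2 - 4.66*j - 2.57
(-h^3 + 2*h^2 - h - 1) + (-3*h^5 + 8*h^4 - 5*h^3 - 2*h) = -3*h^5 + 8*h^4 - 6*h^3 + 2*h^2 - 3*h - 1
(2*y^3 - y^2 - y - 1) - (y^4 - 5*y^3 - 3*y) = -y^4 + 7*y^3 - y^2 + 2*y - 1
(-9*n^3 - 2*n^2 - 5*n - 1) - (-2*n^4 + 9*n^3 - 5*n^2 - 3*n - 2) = 2*n^4 - 18*n^3 + 3*n^2 - 2*n + 1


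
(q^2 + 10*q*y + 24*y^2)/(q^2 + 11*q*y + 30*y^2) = (q + 4*y)/(q + 5*y)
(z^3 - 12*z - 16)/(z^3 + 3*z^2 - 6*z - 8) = (z^3 - 12*z - 16)/(z^3 + 3*z^2 - 6*z - 8)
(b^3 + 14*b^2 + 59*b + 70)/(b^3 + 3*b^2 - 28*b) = (b^2 + 7*b + 10)/(b*(b - 4))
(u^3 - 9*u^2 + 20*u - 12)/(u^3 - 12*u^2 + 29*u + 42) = (u^2 - 3*u + 2)/(u^2 - 6*u - 7)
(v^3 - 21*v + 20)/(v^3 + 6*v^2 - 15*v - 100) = (v - 1)/(v + 5)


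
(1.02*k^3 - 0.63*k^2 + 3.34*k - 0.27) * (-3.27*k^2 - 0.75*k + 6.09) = -3.3354*k^5 + 1.2951*k^4 - 4.2375*k^3 - 5.4588*k^2 + 20.5431*k - 1.6443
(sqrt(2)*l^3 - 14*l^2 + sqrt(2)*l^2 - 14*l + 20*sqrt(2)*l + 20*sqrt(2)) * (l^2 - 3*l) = sqrt(2)*l^5 - 14*l^4 - 2*sqrt(2)*l^4 + 17*sqrt(2)*l^3 + 28*l^3 - 40*sqrt(2)*l^2 + 42*l^2 - 60*sqrt(2)*l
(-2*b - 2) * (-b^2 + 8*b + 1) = 2*b^3 - 14*b^2 - 18*b - 2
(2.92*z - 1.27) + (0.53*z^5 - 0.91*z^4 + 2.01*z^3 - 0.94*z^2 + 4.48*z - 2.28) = 0.53*z^5 - 0.91*z^4 + 2.01*z^3 - 0.94*z^2 + 7.4*z - 3.55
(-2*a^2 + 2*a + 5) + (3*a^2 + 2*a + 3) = a^2 + 4*a + 8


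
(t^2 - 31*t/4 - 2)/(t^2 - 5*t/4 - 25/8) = 2*(-4*t^2 + 31*t + 8)/(-8*t^2 + 10*t + 25)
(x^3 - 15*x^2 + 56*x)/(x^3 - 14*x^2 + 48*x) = (x - 7)/(x - 6)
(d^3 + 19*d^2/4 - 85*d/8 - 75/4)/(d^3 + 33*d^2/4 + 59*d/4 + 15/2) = (d - 5/2)/(d + 1)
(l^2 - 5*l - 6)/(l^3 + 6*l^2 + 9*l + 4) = (l - 6)/(l^2 + 5*l + 4)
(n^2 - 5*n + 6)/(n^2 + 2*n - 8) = (n - 3)/(n + 4)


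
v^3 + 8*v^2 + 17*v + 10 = (v + 1)*(v + 2)*(v + 5)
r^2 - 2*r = r*(r - 2)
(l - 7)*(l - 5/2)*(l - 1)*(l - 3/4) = l^4 - 45*l^3/4 + 279*l^2/8 - 151*l/4 + 105/8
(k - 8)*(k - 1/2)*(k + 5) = k^3 - 7*k^2/2 - 77*k/2 + 20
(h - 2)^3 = h^3 - 6*h^2 + 12*h - 8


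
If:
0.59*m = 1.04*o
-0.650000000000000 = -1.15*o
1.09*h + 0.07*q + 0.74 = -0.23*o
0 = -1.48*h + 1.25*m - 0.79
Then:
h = 0.31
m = 1.00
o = 0.57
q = -17.22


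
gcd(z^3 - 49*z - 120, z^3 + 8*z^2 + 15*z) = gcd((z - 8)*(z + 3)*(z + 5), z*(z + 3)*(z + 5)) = z^2 + 8*z + 15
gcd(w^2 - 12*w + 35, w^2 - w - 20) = w - 5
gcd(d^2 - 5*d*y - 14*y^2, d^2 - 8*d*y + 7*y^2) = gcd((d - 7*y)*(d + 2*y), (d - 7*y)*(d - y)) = -d + 7*y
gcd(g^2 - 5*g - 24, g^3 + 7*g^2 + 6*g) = 1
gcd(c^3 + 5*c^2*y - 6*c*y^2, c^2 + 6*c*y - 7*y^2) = -c + y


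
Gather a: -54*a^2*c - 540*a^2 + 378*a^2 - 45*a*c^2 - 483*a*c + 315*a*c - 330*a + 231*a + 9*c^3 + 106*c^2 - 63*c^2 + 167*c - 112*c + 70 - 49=a^2*(-54*c - 162) + a*(-45*c^2 - 168*c - 99) + 9*c^3 + 43*c^2 + 55*c + 21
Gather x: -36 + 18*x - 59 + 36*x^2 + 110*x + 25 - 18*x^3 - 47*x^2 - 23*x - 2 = -18*x^3 - 11*x^2 + 105*x - 72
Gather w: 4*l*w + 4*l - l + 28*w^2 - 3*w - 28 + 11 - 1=3*l + 28*w^2 + w*(4*l - 3) - 18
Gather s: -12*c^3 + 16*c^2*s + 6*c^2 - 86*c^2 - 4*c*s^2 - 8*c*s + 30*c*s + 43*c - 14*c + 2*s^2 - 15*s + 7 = -12*c^3 - 80*c^2 + 29*c + s^2*(2 - 4*c) + s*(16*c^2 + 22*c - 15) + 7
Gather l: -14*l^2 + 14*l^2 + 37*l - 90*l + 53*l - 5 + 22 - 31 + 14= 0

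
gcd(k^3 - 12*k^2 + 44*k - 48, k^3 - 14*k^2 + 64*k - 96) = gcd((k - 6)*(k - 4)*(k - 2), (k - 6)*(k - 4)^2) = k^2 - 10*k + 24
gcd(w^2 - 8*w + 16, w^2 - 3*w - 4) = w - 4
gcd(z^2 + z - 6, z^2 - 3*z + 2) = z - 2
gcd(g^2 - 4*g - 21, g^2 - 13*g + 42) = g - 7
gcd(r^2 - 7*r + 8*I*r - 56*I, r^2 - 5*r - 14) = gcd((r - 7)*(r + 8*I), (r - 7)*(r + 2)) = r - 7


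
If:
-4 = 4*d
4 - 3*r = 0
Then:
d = -1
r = 4/3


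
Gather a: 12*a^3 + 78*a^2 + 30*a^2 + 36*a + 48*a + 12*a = 12*a^3 + 108*a^2 + 96*a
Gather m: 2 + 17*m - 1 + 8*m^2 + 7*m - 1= 8*m^2 + 24*m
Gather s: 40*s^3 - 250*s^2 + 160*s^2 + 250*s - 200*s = 40*s^3 - 90*s^2 + 50*s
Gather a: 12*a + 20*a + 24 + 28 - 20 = 32*a + 32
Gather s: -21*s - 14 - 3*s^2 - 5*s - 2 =-3*s^2 - 26*s - 16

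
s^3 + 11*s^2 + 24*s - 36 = (s - 1)*(s + 6)^2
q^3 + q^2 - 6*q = q*(q - 2)*(q + 3)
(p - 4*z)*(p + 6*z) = p^2 + 2*p*z - 24*z^2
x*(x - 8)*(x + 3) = x^3 - 5*x^2 - 24*x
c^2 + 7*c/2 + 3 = (c + 3/2)*(c + 2)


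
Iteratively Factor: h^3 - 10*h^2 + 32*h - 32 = (h - 4)*(h^2 - 6*h + 8) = (h - 4)*(h - 2)*(h - 4)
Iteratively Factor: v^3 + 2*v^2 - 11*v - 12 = (v - 3)*(v^2 + 5*v + 4) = (v - 3)*(v + 4)*(v + 1)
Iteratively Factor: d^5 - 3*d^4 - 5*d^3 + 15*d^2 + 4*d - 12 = (d + 2)*(d^4 - 5*d^3 + 5*d^2 + 5*d - 6) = (d + 1)*(d + 2)*(d^3 - 6*d^2 + 11*d - 6) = (d - 3)*(d + 1)*(d + 2)*(d^2 - 3*d + 2) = (d - 3)*(d - 1)*(d + 1)*(d + 2)*(d - 2)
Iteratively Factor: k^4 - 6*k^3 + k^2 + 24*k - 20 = (k + 2)*(k^3 - 8*k^2 + 17*k - 10) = (k - 1)*(k + 2)*(k^2 - 7*k + 10) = (k - 5)*(k - 1)*(k + 2)*(k - 2)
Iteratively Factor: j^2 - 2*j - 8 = (j + 2)*(j - 4)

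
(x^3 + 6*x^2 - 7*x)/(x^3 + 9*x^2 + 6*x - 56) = x*(x - 1)/(x^2 + 2*x - 8)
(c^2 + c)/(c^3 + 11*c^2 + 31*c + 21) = c/(c^2 + 10*c + 21)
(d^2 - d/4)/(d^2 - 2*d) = (d - 1/4)/(d - 2)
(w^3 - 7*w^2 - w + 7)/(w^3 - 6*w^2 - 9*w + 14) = (w + 1)/(w + 2)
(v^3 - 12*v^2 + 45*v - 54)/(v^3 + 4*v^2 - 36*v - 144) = (v^2 - 6*v + 9)/(v^2 + 10*v + 24)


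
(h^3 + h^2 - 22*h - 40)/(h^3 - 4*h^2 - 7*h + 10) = (h + 4)/(h - 1)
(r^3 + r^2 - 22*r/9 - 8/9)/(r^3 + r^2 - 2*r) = (r^2 - r - 4/9)/(r*(r - 1))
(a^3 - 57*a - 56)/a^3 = (a^3 - 57*a - 56)/a^3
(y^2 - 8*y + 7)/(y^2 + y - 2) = (y - 7)/(y + 2)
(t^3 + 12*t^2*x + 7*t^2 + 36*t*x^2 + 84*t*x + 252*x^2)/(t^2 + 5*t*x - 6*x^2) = (-t^2 - 6*t*x - 7*t - 42*x)/(-t + x)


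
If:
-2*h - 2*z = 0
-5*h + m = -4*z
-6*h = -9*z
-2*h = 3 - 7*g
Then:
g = 3/7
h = 0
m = 0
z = 0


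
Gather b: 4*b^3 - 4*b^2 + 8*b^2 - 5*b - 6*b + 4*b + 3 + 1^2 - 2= 4*b^3 + 4*b^2 - 7*b + 2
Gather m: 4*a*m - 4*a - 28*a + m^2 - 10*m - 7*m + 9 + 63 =-32*a + m^2 + m*(4*a - 17) + 72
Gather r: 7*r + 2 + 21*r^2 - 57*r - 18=21*r^2 - 50*r - 16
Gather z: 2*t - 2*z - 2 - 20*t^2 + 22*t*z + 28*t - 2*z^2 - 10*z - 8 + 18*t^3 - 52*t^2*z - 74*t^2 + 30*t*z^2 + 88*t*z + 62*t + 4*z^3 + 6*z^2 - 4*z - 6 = 18*t^3 - 94*t^2 + 92*t + 4*z^3 + z^2*(30*t + 4) + z*(-52*t^2 + 110*t - 16) - 16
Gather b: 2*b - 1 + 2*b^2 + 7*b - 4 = 2*b^2 + 9*b - 5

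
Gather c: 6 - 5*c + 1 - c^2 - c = -c^2 - 6*c + 7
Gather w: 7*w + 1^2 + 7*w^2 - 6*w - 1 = 7*w^2 + w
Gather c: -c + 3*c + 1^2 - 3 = 2*c - 2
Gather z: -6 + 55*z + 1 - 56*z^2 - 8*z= -56*z^2 + 47*z - 5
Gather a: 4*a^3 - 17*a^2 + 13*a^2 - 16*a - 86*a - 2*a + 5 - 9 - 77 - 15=4*a^3 - 4*a^2 - 104*a - 96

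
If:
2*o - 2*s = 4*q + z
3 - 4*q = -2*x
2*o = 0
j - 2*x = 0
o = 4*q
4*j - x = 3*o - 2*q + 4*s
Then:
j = -3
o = 0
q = 0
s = -21/8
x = -3/2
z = 21/4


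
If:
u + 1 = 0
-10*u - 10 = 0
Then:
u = -1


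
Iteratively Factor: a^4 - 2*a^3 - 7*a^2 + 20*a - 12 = (a - 2)*(a^3 - 7*a + 6) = (a - 2)*(a - 1)*(a^2 + a - 6) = (a - 2)^2*(a - 1)*(a + 3)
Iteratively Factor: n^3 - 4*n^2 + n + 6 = (n + 1)*(n^2 - 5*n + 6) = (n - 2)*(n + 1)*(n - 3)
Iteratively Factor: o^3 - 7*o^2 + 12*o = (o)*(o^2 - 7*o + 12) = o*(o - 4)*(o - 3)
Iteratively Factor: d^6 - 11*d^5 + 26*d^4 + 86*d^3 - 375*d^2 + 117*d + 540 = (d - 4)*(d^5 - 7*d^4 - 2*d^3 + 78*d^2 - 63*d - 135) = (d - 4)*(d - 3)*(d^4 - 4*d^3 - 14*d^2 + 36*d + 45) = (d - 5)*(d - 4)*(d - 3)*(d^3 + d^2 - 9*d - 9) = (d - 5)*(d - 4)*(d - 3)*(d + 1)*(d^2 - 9) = (d - 5)*(d - 4)*(d - 3)*(d + 1)*(d + 3)*(d - 3)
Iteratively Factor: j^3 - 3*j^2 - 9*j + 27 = (j - 3)*(j^2 - 9) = (j - 3)^2*(j + 3)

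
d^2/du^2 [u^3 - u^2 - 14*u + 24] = 6*u - 2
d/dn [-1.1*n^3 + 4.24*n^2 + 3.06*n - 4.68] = -3.3*n^2 + 8.48*n + 3.06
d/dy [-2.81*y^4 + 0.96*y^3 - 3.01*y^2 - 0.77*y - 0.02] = -11.24*y^3 + 2.88*y^2 - 6.02*y - 0.77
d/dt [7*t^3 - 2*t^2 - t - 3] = 21*t^2 - 4*t - 1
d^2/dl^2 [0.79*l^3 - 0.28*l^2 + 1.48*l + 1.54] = 4.74*l - 0.56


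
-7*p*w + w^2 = w*(-7*p + w)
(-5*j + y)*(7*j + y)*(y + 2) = -35*j^2*y - 70*j^2 + 2*j*y^2 + 4*j*y + y^3 + 2*y^2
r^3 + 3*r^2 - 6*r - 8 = (r - 2)*(r + 1)*(r + 4)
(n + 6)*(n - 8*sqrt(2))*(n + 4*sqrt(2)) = n^3 - 4*sqrt(2)*n^2 + 6*n^2 - 64*n - 24*sqrt(2)*n - 384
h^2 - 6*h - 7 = (h - 7)*(h + 1)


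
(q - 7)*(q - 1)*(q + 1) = q^3 - 7*q^2 - q + 7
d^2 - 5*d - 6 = (d - 6)*(d + 1)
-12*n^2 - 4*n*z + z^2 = (-6*n + z)*(2*n + z)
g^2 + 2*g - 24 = (g - 4)*(g + 6)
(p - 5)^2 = p^2 - 10*p + 25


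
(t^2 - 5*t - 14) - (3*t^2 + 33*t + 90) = -2*t^2 - 38*t - 104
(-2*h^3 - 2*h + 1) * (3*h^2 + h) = -6*h^5 - 2*h^4 - 6*h^3 + h^2 + h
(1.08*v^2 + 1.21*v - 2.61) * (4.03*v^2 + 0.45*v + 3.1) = 4.3524*v^4 + 5.3623*v^3 - 6.6258*v^2 + 2.5765*v - 8.091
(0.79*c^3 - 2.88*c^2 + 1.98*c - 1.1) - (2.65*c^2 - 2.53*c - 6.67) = 0.79*c^3 - 5.53*c^2 + 4.51*c + 5.57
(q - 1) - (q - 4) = 3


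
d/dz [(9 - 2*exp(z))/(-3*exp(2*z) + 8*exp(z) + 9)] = 6*(-exp(2*z) + 9*exp(z) - 15)*exp(z)/(9*exp(4*z) - 48*exp(3*z) + 10*exp(2*z) + 144*exp(z) + 81)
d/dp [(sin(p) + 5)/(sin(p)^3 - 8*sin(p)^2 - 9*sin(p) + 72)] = (-2*sin(p)^3 - 7*sin(p)^2 + 80*sin(p) + 117)*cos(p)/(sin(p)^3 - 8*sin(p)^2 - 9*sin(p) + 72)^2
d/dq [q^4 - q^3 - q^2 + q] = 4*q^3 - 3*q^2 - 2*q + 1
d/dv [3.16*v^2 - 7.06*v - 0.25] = 6.32*v - 7.06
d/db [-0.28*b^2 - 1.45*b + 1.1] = -0.56*b - 1.45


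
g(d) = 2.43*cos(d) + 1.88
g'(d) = -2.43*sin(d)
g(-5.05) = 2.68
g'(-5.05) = -2.29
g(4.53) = 1.44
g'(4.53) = 2.39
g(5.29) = 3.21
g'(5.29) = 2.04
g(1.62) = 1.76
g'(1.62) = -2.43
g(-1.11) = 2.96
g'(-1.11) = 2.18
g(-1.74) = 1.47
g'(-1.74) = 2.40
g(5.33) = 3.29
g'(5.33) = 1.98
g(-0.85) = 3.48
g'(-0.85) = 1.83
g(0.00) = 4.31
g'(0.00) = 0.00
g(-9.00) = -0.33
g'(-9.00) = 1.00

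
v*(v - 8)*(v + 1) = v^3 - 7*v^2 - 8*v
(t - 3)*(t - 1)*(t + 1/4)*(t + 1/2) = t^4 - 13*t^3/4 + t^2/8 + 7*t/4 + 3/8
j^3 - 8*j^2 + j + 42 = (j - 7)*(j - 3)*(j + 2)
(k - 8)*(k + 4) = k^2 - 4*k - 32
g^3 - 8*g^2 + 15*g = g*(g - 5)*(g - 3)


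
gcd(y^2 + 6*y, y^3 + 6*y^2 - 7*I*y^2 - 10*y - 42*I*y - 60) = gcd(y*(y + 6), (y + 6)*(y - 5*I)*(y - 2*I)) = y + 6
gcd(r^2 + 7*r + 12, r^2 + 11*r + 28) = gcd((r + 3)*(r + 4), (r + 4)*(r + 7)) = r + 4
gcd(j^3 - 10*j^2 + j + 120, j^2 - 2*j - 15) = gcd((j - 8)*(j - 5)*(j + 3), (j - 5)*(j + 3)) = j^2 - 2*j - 15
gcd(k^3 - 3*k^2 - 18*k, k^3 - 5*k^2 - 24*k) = k^2 + 3*k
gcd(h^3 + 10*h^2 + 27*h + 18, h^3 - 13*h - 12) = h^2 + 4*h + 3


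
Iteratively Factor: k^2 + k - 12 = (k + 4)*(k - 3)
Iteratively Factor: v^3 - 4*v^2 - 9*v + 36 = (v - 3)*(v^2 - v - 12) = (v - 4)*(v - 3)*(v + 3)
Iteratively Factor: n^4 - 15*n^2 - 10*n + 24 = (n - 1)*(n^3 + n^2 - 14*n - 24) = (n - 1)*(n + 2)*(n^2 - n - 12) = (n - 1)*(n + 2)*(n + 3)*(n - 4)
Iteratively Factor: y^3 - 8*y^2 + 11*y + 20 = (y - 4)*(y^2 - 4*y - 5) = (y - 5)*(y - 4)*(y + 1)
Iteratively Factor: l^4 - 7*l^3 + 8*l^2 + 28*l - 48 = (l - 2)*(l^3 - 5*l^2 - 2*l + 24) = (l - 4)*(l - 2)*(l^2 - l - 6) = (l - 4)*(l - 3)*(l - 2)*(l + 2)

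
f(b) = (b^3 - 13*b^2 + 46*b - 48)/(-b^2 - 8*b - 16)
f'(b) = (2*b + 8)*(b^3 - 13*b^2 + 46*b - 48)/(-b^2 - 8*b - 16)^2 + (3*b^2 - 26*b + 46)/(-b^2 - 8*b - 16)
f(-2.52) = 119.83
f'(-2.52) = -221.54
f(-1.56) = 26.07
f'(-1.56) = -37.13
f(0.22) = 2.16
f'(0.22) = -3.29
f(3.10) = 0.01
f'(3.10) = 0.11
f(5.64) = 0.24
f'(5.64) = 0.01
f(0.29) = 1.94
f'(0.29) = -3.01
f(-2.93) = 279.10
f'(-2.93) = -650.89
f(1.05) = 0.50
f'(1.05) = -1.06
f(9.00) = -0.25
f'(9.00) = -0.29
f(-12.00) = 65.62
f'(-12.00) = 4.06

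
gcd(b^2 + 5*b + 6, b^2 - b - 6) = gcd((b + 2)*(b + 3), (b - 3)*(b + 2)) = b + 2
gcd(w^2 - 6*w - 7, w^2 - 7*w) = w - 7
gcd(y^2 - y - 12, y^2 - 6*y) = 1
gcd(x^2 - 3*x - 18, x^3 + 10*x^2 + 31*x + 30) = x + 3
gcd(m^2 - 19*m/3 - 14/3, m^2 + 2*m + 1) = 1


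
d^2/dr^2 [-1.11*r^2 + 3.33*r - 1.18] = -2.22000000000000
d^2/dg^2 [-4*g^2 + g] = -8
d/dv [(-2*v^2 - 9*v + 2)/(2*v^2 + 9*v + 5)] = 7*(-4*v - 9)/(4*v^4 + 36*v^3 + 101*v^2 + 90*v + 25)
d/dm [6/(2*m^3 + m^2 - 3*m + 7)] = 6*(-6*m^2 - 2*m + 3)/(2*m^3 + m^2 - 3*m + 7)^2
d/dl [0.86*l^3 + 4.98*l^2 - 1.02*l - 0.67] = 2.58*l^2 + 9.96*l - 1.02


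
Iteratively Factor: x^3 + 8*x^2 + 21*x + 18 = (x + 2)*(x^2 + 6*x + 9) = (x + 2)*(x + 3)*(x + 3)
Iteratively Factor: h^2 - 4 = (h + 2)*(h - 2)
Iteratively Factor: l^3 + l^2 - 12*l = (l + 4)*(l^2 - 3*l) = (l - 3)*(l + 4)*(l)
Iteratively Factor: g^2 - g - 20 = (g + 4)*(g - 5)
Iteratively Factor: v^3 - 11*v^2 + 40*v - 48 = (v - 4)*(v^2 - 7*v + 12) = (v - 4)^2*(v - 3)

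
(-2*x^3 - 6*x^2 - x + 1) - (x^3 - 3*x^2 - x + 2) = -3*x^3 - 3*x^2 - 1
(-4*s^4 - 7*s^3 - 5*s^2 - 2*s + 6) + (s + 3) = -4*s^4 - 7*s^3 - 5*s^2 - s + 9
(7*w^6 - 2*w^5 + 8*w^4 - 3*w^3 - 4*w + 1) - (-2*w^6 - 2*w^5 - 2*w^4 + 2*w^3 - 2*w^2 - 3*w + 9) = 9*w^6 + 10*w^4 - 5*w^3 + 2*w^2 - w - 8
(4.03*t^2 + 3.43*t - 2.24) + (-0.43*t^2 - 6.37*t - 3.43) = 3.6*t^2 - 2.94*t - 5.67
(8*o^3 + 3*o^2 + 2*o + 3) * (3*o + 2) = 24*o^4 + 25*o^3 + 12*o^2 + 13*o + 6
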